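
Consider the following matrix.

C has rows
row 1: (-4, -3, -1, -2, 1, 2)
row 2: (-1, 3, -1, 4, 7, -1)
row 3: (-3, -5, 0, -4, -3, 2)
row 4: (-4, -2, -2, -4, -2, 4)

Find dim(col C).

Row reduce to echelon form.
R2 ← R2 − (1/4)·R1: [0, 15/4, -3/4, 9/2, 27/4, -3/2]
R3 ← R3 − (3/4)·R1: [0, -11/4, 3/4, -5/2, -15/4, 1/2]
R4 ← R4 − R1: [0, 1, -1, -2, -3, 2]
R3 ← R3 + (11/15)·R2: [0, 0, 1/5, 4/5, 6/5, -3/5]
R4 ← R4 − (4/15)·R2: [0, 0, -4/5, -16/5, -24/5, 12/5]
R4 ← R4 + (4)·R3: [0, 0, 0, 0, 0, 0]
Echelon form has 3 nonzero rows, so rank(C) = 3.
The column space has dimension equal to the rank: 3.

3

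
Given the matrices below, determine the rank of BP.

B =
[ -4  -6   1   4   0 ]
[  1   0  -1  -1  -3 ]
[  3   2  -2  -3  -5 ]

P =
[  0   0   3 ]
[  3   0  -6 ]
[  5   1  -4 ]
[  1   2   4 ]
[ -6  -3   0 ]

First compute BP:
[[ -9,   9,  36],
 [ 12,   6,   3],
 [ 23,   7,  -7]]
Now row reduce the product.
R2 ← R2 + (4/3)·R1: [0, 18, 51]
R3 ← R3 + (23/9)·R1: [0, 30, 85]
R3 ← R3 − (5/3)·R2: [0, 0, 0]
2 nonzero rows, so rank(BP) = 2.

2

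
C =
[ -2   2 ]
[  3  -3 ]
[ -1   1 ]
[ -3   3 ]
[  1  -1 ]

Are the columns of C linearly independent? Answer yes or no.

no

Row reduce C to echelon form.
R2 ← R2 + (3/2)·R1: [0, 0]
R3 ← R3 − (1/2)·R1: [0, 0]
R4 ← R4 − (3/2)·R1: [0, 0]
R5 ← R5 + (1/2)·R1: [0, 0]
1 pivot among 2 columns.
Only 1 < 2 pivot columns, so the columns are linearly dependent.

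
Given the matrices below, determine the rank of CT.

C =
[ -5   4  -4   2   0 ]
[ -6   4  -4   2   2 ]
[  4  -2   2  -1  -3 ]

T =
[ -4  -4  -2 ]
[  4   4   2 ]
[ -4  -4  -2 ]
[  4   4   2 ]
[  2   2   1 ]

1

First compute CT:
[[ 60,  60,  30],
 [ 68,  68,  34],
 [-42, -42, -21]]
Now row reduce the product.
R2 ← R2 − (17/15)·R1: [0, 0, 0]
R3 ← R3 + (7/10)·R1: [0, 0, 0]
1 nonzero row, so rank(CT) = 1.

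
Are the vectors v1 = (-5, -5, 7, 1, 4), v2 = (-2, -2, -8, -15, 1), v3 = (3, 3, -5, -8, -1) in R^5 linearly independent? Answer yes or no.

yes

Form the matrix with these vectors as rows and row reduce.
R2 ← R2 − (2/5)·R1: [0, 0, -54/5, -77/5, -3/5]
R3 ← R3 + (3/5)·R1: [0, 0, -4/5, -37/5, 7/5]
R3 ← R3 − (2/27)·R2: [0, 0, 0, -169/27, 13/9]
3 nonzero rows, so the 3 vectors span a space of dimension 3.
Since 3 = 3, the vectors are linearly independent.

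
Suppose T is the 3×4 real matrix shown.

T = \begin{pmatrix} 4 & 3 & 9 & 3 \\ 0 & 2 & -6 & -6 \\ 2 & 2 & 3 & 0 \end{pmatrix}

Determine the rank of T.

2

Row reduce to echelon form.
R3 ← R3 − (1/2)·R1: [0, 1/2, -3/2, -3/2]
R3 ← R3 − (1/4)·R2: [0, 0, 0, 0]
Echelon form has 2 nonzero rows, so rank(T) = 2.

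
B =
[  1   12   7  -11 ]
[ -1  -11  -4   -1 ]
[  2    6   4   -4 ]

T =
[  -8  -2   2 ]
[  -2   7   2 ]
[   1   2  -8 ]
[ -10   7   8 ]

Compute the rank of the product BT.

3

First compute BT:
[[ 85,  19, -118],
 [ 36, -90,   0],
 [ 16,  18, -48]]
Now row reduce the product.
R2 ← R2 − (36/85)·R1: [0, -8334/85, 4248/85]
R3 ← R3 − (16/85)·R1: [0, 1226/85, -2192/85]
R3 ← R3 + (613/4167)·R2: [0, 0, -8536/463]
3 nonzero rows, so rank(BT) = 3.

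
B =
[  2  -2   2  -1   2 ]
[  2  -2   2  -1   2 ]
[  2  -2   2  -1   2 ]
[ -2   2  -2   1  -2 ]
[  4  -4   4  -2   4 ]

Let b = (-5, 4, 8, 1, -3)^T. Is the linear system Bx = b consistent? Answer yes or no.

no

Row reduce the augmented matrix [B | b].
R2 ← R2 − R1: [0, 0, 0, 0, 0, 9]
R3 ← R3 − R1: [0, 0, 0, 0, 0, 13]
R4 ← R4 + R1: [0, 0, 0, 0, 0, -4]
R5 ← R5 − (2)·R1: [0, 0, 0, 0, 0, 7]
R3 ← R3 − (13/9)·R2: [0, 0, 0, 0, 0, 0]
R4 ← R4 + (4/9)·R2: [0, 0, 0, 0, 0, 0]
R5 ← R5 − (7/9)·R2: [0, 0, 0, 0, 0, 0]
The echelon form has 2 nonzero rows; the last pivot sits in the augmented column, so rank(B) = 1 but rank([B|b]) = 2.
Since the ranks differ, the system is inconsistent.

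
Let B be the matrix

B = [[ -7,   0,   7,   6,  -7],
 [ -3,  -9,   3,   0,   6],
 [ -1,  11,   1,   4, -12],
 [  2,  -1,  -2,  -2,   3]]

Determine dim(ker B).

3

Row reduce to echelon form.
R2 ← R2 − (3/7)·R1: [0, -9, 0, -18/7, 9]
R3 ← R3 − (1/7)·R1: [0, 11, 0, 22/7, -11]
R4 ← R4 + (2/7)·R1: [0, -1, 0, -2/7, 1]
R3 ← R3 + (11/9)·R2: [0, 0, 0, 0, 0]
R4 ← R4 − (1/9)·R2: [0, 0, 0, 0, 0]
2 nonzero rows, so rank(B) = 2.
B has 5 columns; by rank–nullity, nullity = 5 − 2 = 3.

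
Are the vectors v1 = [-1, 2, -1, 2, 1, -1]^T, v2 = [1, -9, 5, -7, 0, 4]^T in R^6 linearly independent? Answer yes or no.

yes

Form the matrix with these vectors as rows and row reduce.
R2 ← R2 + R1: [0, -7, 4, -5, 1, 3]
2 nonzero rows, so the 2 vectors span a space of dimension 2.
Since 2 = 2, the vectors are linearly independent.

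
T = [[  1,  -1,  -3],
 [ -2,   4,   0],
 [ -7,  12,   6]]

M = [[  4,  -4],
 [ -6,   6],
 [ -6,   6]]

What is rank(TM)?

1

First compute TM:
[[ 28, -28],
 [-32,  32],
 [-136, 136]]
Now row reduce the product.
R2 ← R2 + (8/7)·R1: [0, 0]
R3 ← R3 + (34/7)·R1: [0, 0]
1 nonzero row, so rank(TM) = 1.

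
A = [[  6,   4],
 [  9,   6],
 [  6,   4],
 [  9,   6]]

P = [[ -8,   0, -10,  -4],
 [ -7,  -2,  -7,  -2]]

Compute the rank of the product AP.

1

First compute AP:
[[-76,  -8, -88, -32],
 [-114, -12, -132, -48],
 [-76,  -8, -88, -32],
 [-114, -12, -132, -48]]
Now row reduce the product.
R2 ← R2 − (3/2)·R1: [0, 0, 0, 0]
R3 ← R3 − R1: [0, 0, 0, 0]
R4 ← R4 − (3/2)·R1: [0, 0, 0, 0]
1 nonzero row, so rank(AP) = 1.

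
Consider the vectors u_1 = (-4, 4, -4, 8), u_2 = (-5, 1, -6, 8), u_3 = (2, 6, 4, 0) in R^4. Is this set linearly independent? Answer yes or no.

no

Form the matrix with these vectors as rows and row reduce.
R2 ← R2 − (5/4)·R1: [0, -4, -1, -2]
R3 ← R3 + (1/2)·R1: [0, 8, 2, 4]
R3 ← R3 + (2)·R2: [0, 0, 0, 0]
2 nonzero rows, so the 3 vectors span a space of dimension 2.
Since 2 < 3, the vectors are linearly dependent.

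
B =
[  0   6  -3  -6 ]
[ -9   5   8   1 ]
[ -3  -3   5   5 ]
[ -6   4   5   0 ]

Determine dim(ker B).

Row reduce to echelon form.
Swap R1 ↔ R2
R3 ← R3 − (1/3)·R1: [0, -14/3, 7/3, 14/3]
R4 ← R4 − (2/3)·R1: [0, 2/3, -1/3, -2/3]
R3 ← R3 + (7/9)·R2: [0, 0, 0, 0]
R4 ← R4 − (1/9)·R2: [0, 0, 0, 0]
2 nonzero rows, so rank(B) = 2.
B has 4 columns; by rank–nullity, nullity = 4 − 2 = 2.

2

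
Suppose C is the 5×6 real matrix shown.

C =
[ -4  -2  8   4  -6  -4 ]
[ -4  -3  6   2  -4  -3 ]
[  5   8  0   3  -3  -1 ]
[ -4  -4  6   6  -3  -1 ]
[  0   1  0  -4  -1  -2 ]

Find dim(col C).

Row reduce to echelon form.
R2 ← R2 − R1: [0, -1, -2, -2, 2, 1]
R3 ← R3 + (5/4)·R1: [0, 11/2, 10, 8, -21/2, -6]
R4 ← R4 − R1: [0, -2, -2, 2, 3, 3]
R3 ← R3 + (11/2)·R2: [0, 0, -1, -3, 1/2, -1/2]
R4 ← R4 − (2)·R2: [0, 0, 2, 6, -1, 1]
R5 ← R5 + R2: [0, 0, -2, -6, 1, -1]
R4 ← R4 + (2)·R3: [0, 0, 0, 0, 0, 0]
R5 ← R5 − (2)·R3: [0, 0, 0, 0, 0, 0]
Echelon form has 3 nonzero rows, so rank(C) = 3.
The column space has dimension equal to the rank: 3.

3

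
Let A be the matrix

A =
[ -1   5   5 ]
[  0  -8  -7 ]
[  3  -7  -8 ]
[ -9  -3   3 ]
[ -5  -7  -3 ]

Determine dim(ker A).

Row reduce to echelon form.
R3 ← R3 + (3)·R1: [0, 8, 7]
R4 ← R4 − (9)·R1: [0, -48, -42]
R5 ← R5 − (5)·R1: [0, -32, -28]
R3 ← R3 + R2: [0, 0, 0]
R4 ← R4 − (6)·R2: [0, 0, 0]
R5 ← R5 − (4)·R2: [0, 0, 0]
2 nonzero rows, so rank(A) = 2.
A has 3 columns; by rank–nullity, nullity = 3 − 2 = 1.

1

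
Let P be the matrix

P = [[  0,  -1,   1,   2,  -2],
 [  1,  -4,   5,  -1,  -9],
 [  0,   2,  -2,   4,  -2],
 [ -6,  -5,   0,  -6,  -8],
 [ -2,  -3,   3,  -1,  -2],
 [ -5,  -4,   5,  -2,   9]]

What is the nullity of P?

Row reduce to echelon form.
Swap R1 ↔ R2
R4 ← R4 + (6)·R1: [0, -29, 30, -12, -62]
R5 ← R5 + (2)·R1: [0, -11, 13, -3, -20]
R6 ← R6 + (5)·R1: [0, -24, 30, -7, -36]
R3 ← R3 + (2)·R2: [0, 0, 0, 8, -6]
R4 ← R4 − (29)·R2: [0, 0, 1, -70, -4]
R5 ← R5 − (11)·R2: [0, 0, 2, -25, 2]
R6 ← R6 − (24)·R2: [0, 0, 6, -55, 12]
Swap R3 ↔ R4
R5 ← R5 − (2)·R3: [0, 0, 0, 115, 10]
R6 ← R6 − (6)·R3: [0, 0, 0, 365, 36]
R5 ← R5 − (115/8)·R4: [0, 0, 0, 0, 385/4]
R6 ← R6 − (365/8)·R4: [0, 0, 0, 0, 1239/4]
R6 ← R6 − (177/55)·R5: [0, 0, 0, 0, 0]
5 nonzero rows, so rank(P) = 5.
P has 5 columns; by rank–nullity, nullity = 5 − 5 = 0.

0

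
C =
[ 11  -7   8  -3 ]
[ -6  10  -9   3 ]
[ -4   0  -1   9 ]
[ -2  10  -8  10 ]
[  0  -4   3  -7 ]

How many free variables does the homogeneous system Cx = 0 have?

1

Row reduce to echelon form.
R2 ← R2 + (6/11)·R1: [0, 68/11, -51/11, 15/11]
R3 ← R3 + (4/11)·R1: [0, -28/11, 21/11, 87/11]
R4 ← R4 + (2/11)·R1: [0, 96/11, -72/11, 104/11]
R3 ← R3 + (7/17)·R2: [0, 0, 0, 144/17]
R4 ← R4 − (24/17)·R2: [0, 0, 0, 128/17]
R5 ← R5 + (11/17)·R2: [0, 0, 0, -104/17]
R4 ← R4 − (8/9)·R3: [0, 0, 0, 0]
R5 ← R5 + (13/18)·R3: [0, 0, 0, 0]
3 nonzero rows, so rank(C) = 3.
C has 4 columns; by rank–nullity, nullity = 4 − 3 = 1.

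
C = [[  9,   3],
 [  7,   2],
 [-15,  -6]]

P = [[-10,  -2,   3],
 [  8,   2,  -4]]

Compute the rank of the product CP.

First compute CP:
[[-66, -12,  15],
 [-54, -10,  13],
 [102,  18, -21]]
Now row reduce the product.
R2 ← R2 − (9/11)·R1: [0, -2/11, 8/11]
R3 ← R3 + (17/11)·R1: [0, -6/11, 24/11]
R3 ← R3 − (3)·R2: [0, 0, 0]
2 nonzero rows, so rank(CP) = 2.

2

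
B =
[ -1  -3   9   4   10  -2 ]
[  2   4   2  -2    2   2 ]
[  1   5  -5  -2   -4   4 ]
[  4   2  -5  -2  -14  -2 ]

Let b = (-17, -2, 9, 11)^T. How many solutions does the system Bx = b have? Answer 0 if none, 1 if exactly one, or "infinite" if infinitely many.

Row reduce the augmented matrix [B | b].
R2 ← R2 + (2)·R1: [0, -2, 20, 6, 22, -2, -36]
R3 ← R3 + R1: [0, 2, 4, 2, 6, 2, -8]
R4 ← R4 + (4)·R1: [0, -10, 31, 14, 26, -10, -57]
R3 ← R3 + R2: [0, 0, 24, 8, 28, 0, -44]
R4 ← R4 − (5)·R2: [0, 0, -69, -16, -84, 0, 123]
R4 ← R4 + (23/8)·R3: [0, 0, 0, 7, -7/2, 0, -7/2]
The echelon form has 4 nonzero rows, and every pivot lies in the first 6 columns, so rank(B) = rank([B|b]) = 4.
The system is consistent.
rank = 4 < 6 unknowns, so there are infinitely many solutions.

infinite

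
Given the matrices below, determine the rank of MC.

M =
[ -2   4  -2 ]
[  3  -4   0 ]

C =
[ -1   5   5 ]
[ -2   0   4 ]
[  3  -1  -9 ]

2

First compute MC:
[[-12,  -8,  24],
 [  5,  15,  -1]]
Now row reduce the product.
R2 ← R2 + (5/12)·R1: [0, 35/3, 9]
2 nonzero rows, so rank(MC) = 2.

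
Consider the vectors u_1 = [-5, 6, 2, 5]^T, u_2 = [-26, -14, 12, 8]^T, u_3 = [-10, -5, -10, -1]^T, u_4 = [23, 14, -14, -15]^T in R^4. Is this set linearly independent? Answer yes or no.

Form the matrix with these vectors as rows and row reduce.
R2 ← R2 − (26/5)·R1: [0, -226/5, 8/5, -18]
R3 ← R3 − (2)·R1: [0, -17, -14, -11]
R4 ← R4 + (23/5)·R1: [0, 208/5, -24/5, 8]
R3 ← R3 − (85/226)·R2: [0, 0, -1650/113, -478/113]
R4 ← R4 + (104/113)·R2: [0, 0, -376/113, -968/113]
R4 ← R4 − (188/825)·R3: [0, 0, 0, -6272/825]
4 nonzero rows, so the 4 vectors span a space of dimension 4.
Since 4 = 4, the vectors are linearly independent.

yes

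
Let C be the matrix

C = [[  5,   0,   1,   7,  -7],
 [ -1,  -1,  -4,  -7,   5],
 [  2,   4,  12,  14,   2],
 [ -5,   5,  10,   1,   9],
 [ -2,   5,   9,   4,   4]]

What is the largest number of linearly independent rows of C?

5

Row reduce to echelon form.
R2 ← R2 + (1/5)·R1: [0, -1, -19/5, -28/5, 18/5]
R3 ← R3 − (2/5)·R1: [0, 4, 58/5, 56/5, 24/5]
R4 ← R4 + R1: [0, 5, 11, 8, 2]
R5 ← R5 + (2/5)·R1: [0, 5, 47/5, 34/5, 6/5]
R3 ← R3 + (4)·R2: [0, 0, -18/5, -56/5, 96/5]
R4 ← R4 + (5)·R2: [0, 0, -8, -20, 20]
R5 ← R5 + (5)·R2: [0, 0, -48/5, -106/5, 96/5]
R4 ← R4 − (20/9)·R3: [0, 0, 0, 44/9, -68/3]
R5 ← R5 − (8/3)·R3: [0, 0, 0, 26/3, -32]
R5 ← R5 − (39/22)·R4: [0, 0, 0, 0, 90/11]
Echelon form has 5 nonzero rows, so rank(C) = 5.
The rank gives the maximum number of linearly independent rows: 5.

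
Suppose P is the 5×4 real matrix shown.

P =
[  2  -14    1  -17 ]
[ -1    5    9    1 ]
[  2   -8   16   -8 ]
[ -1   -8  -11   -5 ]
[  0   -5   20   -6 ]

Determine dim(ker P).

Row reduce to echelon form.
R2 ← R2 + (1/2)·R1: [0, -2, 19/2, -15/2]
R3 ← R3 − R1: [0, 6, 15, 9]
R4 ← R4 + (1/2)·R1: [0, -15, -21/2, -27/2]
R3 ← R3 + (3)·R2: [0, 0, 87/2, -27/2]
R4 ← R4 − (15/2)·R2: [0, 0, -327/4, 171/4]
R5 ← R5 − (5/2)·R2: [0, 0, -15/4, 51/4]
R4 ← R4 + (109/58)·R3: [0, 0, 0, 504/29]
R5 ← R5 + (5/58)·R3: [0, 0, 0, 336/29]
R5 ← R5 − (2/3)·R4: [0, 0, 0, 0]
4 nonzero rows, so rank(P) = 4.
P has 4 columns; by rank–nullity, nullity = 4 − 4 = 0.

0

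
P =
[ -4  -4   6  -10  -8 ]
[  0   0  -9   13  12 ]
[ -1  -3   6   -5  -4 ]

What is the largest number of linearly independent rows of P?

3

Row reduce to echelon form.
R3 ← R3 − (1/4)·R1: [0, -2, 9/2, -5/2, -2]
Swap R2 ↔ R3
Echelon form has 3 nonzero rows, so rank(P) = 3.
The rank gives the maximum number of linearly independent rows: 3.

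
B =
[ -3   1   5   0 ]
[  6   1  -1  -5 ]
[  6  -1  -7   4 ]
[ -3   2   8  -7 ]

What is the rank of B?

3

Row reduce to echelon form.
R2 ← R2 + (2)·R1: [0, 3, 9, -5]
R3 ← R3 + (2)·R1: [0, 1, 3, 4]
R4 ← R4 − R1: [0, 1, 3, -7]
R3 ← R3 − (1/3)·R2: [0, 0, 0, 17/3]
R4 ← R4 − (1/3)·R2: [0, 0, 0, -16/3]
R4 ← R4 + (16/17)·R3: [0, 0, 0, 0]
Echelon form has 3 nonzero rows, so rank(B) = 3.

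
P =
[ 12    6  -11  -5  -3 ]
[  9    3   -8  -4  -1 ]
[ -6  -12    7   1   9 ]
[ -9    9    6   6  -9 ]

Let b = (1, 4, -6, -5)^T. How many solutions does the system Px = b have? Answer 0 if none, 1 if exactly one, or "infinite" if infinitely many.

0

Row reduce the augmented matrix [P | b].
R2 ← R2 − (3/4)·R1: [0, -3/2, 1/4, -1/4, 5/4, 13/4]
R3 ← R3 + (1/2)·R1: [0, -9, 3/2, -3/2, 15/2, -11/2]
R4 ← R4 + (3/4)·R1: [0, 27/2, -9/4, 9/4, -45/4, -17/4]
R3 ← R3 − (6)·R2: [0, 0, 0, 0, 0, -25]
R4 ← R4 + (9)·R2: [0, 0, 0, 0, 0, 25]
R4 ← R4 + R3: [0, 0, 0, 0, 0, 0]
The echelon form has 3 nonzero rows; the last pivot sits in the augmented column, so rank(P) = 2 but rank([P|b]) = 3.
Since the ranks differ, the system is inconsistent.
It has no solutions.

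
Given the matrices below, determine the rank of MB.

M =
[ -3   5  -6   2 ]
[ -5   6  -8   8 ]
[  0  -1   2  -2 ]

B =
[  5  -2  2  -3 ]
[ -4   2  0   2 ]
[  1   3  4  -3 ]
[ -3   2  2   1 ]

3

First compute MB:
[[-47,   2, -26,  39],
 [-81,  14, -26,  59],
 [ 12,   0,   4, -10]]
Now row reduce the product.
R2 ← R2 − (81/47)·R1: [0, 496/47, 884/47, -386/47]
R3 ← R3 + (12/47)·R1: [0, 24/47, -124/47, -2/47]
R3 ← R3 − (3/62)·R2: [0, 0, -110/31, 11/31]
3 nonzero rows, so rank(MB) = 3.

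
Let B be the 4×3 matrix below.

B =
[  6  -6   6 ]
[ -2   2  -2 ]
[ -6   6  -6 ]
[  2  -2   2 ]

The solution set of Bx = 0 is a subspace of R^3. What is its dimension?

Row reduce to echelon form.
R2 ← R2 + (1/3)·R1: [0, 0, 0]
R3 ← R3 + R1: [0, 0, 0]
R4 ← R4 − (1/3)·R1: [0, 0, 0]
1 nonzero row, so rank(B) = 1.
B has 3 columns; by rank–nullity, nullity = 3 − 1 = 2.

2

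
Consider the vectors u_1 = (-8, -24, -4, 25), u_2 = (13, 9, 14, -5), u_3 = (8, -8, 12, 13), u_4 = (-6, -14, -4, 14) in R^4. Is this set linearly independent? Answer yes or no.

Form the matrix with these vectors as rows and row reduce.
R2 ← R2 + (13/8)·R1: [0, -30, 15/2, 285/8]
R3 ← R3 + R1: [0, -32, 8, 38]
R4 ← R4 − (3/4)·R1: [0, 4, -1, -19/4]
R3 ← R3 − (16/15)·R2: [0, 0, 0, 0]
R4 ← R4 + (2/15)·R2: [0, 0, 0, 0]
2 nonzero rows, so the 4 vectors span a space of dimension 2.
Since 2 < 4, the vectors are linearly dependent.

no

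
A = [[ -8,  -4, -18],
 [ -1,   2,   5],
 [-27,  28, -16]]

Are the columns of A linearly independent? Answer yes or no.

Row reduce A to echelon form.
R2 ← R2 − (1/8)·R1: [0, 5/2, 29/4]
R3 ← R3 − (27/8)·R1: [0, 83/2, 179/4]
R3 ← R3 − (83/5)·R2: [0, 0, -378/5]
3 pivots among 3 columns.
Every column is a pivot column, so the columns are linearly independent.

yes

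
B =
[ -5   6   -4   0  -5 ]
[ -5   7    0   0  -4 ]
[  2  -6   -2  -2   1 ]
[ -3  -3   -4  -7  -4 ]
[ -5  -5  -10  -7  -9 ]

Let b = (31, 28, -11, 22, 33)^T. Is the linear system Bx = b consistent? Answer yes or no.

Row reduce the augmented matrix [B | b].
R2 ← R2 − R1: [0, 1, 4, 0, 1, -3]
R3 ← R3 + (2/5)·R1: [0, -18/5, -18/5, -2, -1, 7/5]
R4 ← R4 − (3/5)·R1: [0, -33/5, -8/5, -7, -1, 17/5]
R5 ← R5 − R1: [0, -11, -6, -7, -4, 2]
R3 ← R3 + (18/5)·R2: [0, 0, 54/5, -2, 13/5, -47/5]
R4 ← R4 + (33/5)·R2: [0, 0, 124/5, -7, 28/5, -82/5]
R5 ← R5 + (11)·R2: [0, 0, 38, -7, 7, -31]
R4 ← R4 − (62/27)·R3: [0, 0, 0, -65/27, -10/27, 140/27]
R5 ← R5 − (95/27)·R3: [0, 0, 0, 1/27, -58/27, 56/27]
R5 ← R5 + (1/65)·R4: [0, 0, 0, 0, -28/13, 28/13]
The echelon form has 5 nonzero rows, and every pivot lies in the first 5 columns, so rank(B) = rank([B|b]) = 5.
The system is consistent.

yes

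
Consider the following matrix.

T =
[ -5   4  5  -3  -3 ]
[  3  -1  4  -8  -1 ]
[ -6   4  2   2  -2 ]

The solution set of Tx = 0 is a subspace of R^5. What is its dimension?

3

Row reduce to echelon form.
R2 ← R2 + (3/5)·R1: [0, 7/5, 7, -49/5, -14/5]
R3 ← R3 − (6/5)·R1: [0, -4/5, -4, 28/5, 8/5]
R3 ← R3 + (4/7)·R2: [0, 0, 0, 0, 0]
2 nonzero rows, so rank(T) = 2.
T has 5 columns; by rank–nullity, nullity = 5 − 2 = 3.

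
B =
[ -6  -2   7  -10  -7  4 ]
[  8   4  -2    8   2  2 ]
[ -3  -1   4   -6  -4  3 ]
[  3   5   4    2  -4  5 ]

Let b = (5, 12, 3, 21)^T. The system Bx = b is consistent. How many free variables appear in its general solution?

2

Row reduce the augmented matrix [B | b].
R2 ← R2 + (4/3)·R1: [0, 4/3, 22/3, -16/3, -22/3, 22/3, 56/3]
R3 ← R3 − (1/2)·R1: [0, 0, 1/2, -1, -1/2, 1, 1/2]
R4 ← R4 + (1/2)·R1: [0, 4, 15/2, -3, -15/2, 7, 47/2]
R4 ← R4 − (3)·R2: [0, 0, -29/2, 13, 29/2, -15, -65/2]
R4 ← R4 + (29)·R3: [0, 0, 0, -16, 0, 14, -18]
The echelon form has 4 nonzero rows, and every pivot lies in the first 6 columns, so rank(B) = rank([B|b]) = 4.
The system is consistent.
Free variables = (unknowns) − (rank) = 6 − 4 = 2.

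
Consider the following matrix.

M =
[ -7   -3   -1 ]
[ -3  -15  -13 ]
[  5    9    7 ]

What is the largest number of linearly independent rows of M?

2

Row reduce to echelon form.
R2 ← R2 − (3/7)·R1: [0, -96/7, -88/7]
R3 ← R3 + (5/7)·R1: [0, 48/7, 44/7]
R3 ← R3 + (1/2)·R2: [0, 0, 0]
Echelon form has 2 nonzero rows, so rank(M) = 2.
The rank gives the maximum number of linearly independent rows: 2.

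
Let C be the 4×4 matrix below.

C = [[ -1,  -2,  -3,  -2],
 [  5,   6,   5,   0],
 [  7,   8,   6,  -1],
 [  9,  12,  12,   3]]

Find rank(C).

Row reduce to echelon form.
R2 ← R2 + (5)·R1: [0, -4, -10, -10]
R3 ← R3 + (7)·R1: [0, -6, -15, -15]
R4 ← R4 + (9)·R1: [0, -6, -15, -15]
R3 ← R3 − (3/2)·R2: [0, 0, 0, 0]
R4 ← R4 − (3/2)·R2: [0, 0, 0, 0]
Echelon form has 2 nonzero rows, so rank(C) = 2.

2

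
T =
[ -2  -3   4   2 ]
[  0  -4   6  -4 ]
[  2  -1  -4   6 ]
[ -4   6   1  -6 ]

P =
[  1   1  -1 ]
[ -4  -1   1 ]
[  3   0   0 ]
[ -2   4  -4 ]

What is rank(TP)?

2

First compute TP:
[[ 18,   9,  -9],
 [ 42, -12,  12],
 [-18,  27, -27],
 [-13, -34,  34]]
Now row reduce the product.
R2 ← R2 − (7/3)·R1: [0, -33, 33]
R3 ← R3 + R1: [0, 36, -36]
R4 ← R4 + (13/18)·R1: [0, -55/2, 55/2]
R3 ← R3 + (12/11)·R2: [0, 0, 0]
R4 ← R4 − (5/6)·R2: [0, 0, 0]
2 nonzero rows, so rank(TP) = 2.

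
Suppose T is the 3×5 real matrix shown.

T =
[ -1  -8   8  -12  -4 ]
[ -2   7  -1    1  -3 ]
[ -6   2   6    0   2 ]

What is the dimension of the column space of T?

Row reduce to echelon form.
R2 ← R2 − (2)·R1: [0, 23, -17, 25, 5]
R3 ← R3 − (6)·R1: [0, 50, -42, 72, 26]
R3 ← R3 − (50/23)·R2: [0, 0, -116/23, 406/23, 348/23]
Echelon form has 3 nonzero rows, so rank(T) = 3.
The column space has dimension equal to the rank: 3.

3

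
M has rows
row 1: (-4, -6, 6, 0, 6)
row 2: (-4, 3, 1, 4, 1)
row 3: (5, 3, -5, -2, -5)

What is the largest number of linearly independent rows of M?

Row reduce to echelon form.
R2 ← R2 − R1: [0, 9, -5, 4, -5]
R3 ← R3 + (5/4)·R1: [0, -9/2, 5/2, -2, 5/2]
R3 ← R3 + (1/2)·R2: [0, 0, 0, 0, 0]
Echelon form has 2 nonzero rows, so rank(M) = 2.
The rank gives the maximum number of linearly independent rows: 2.

2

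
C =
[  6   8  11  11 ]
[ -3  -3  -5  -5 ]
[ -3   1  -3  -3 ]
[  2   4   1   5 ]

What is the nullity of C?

1

Row reduce to echelon form.
R2 ← R2 + (1/2)·R1: [0, 1, 1/2, 1/2]
R3 ← R3 + (1/2)·R1: [0, 5, 5/2, 5/2]
R4 ← R4 − (1/3)·R1: [0, 4/3, -8/3, 4/3]
R3 ← R3 − (5)·R2: [0, 0, 0, 0]
R4 ← R4 − (4/3)·R2: [0, 0, -10/3, 2/3]
Swap R3 ↔ R4
3 nonzero rows, so rank(C) = 3.
C has 4 columns; by rank–nullity, nullity = 4 − 3 = 1.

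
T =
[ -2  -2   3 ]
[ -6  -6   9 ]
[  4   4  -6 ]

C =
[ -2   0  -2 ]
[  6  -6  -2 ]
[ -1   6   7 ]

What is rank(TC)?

1

First compute TC:
[[-11,  30,  29],
 [-33,  90,  87],
 [ 22, -60, -58]]
Now row reduce the product.
R2 ← R2 − (3)·R1: [0, 0, 0]
R3 ← R3 + (2)·R1: [0, 0, 0]
1 nonzero row, so rank(TC) = 1.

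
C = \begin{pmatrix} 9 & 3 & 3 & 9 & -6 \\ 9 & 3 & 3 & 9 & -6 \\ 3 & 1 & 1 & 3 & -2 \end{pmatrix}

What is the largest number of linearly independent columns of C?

1

Row reduce to echelon form.
R2 ← R2 − R1: [0, 0, 0, 0, 0]
R3 ← R3 − (1/3)·R1: [0, 0, 0, 0, 0]
Echelon form has 1 nonzero row, so rank(C) = 1.
The rank gives the maximum number of linearly independent columns: 1.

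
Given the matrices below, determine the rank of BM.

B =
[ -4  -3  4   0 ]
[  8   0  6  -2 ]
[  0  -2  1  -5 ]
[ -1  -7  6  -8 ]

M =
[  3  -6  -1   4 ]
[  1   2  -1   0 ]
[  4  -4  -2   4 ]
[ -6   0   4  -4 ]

2

First compute BM:
[[  1,   2,  -1,   0],
 [ 60, -72, -28,  64],
 [ 32,  -8, -20,  24],
 [ 62, -32, -36,  52]]
Now row reduce the product.
R2 ← R2 − (60)·R1: [0, -192, 32, 64]
R3 ← R3 − (32)·R1: [0, -72, 12, 24]
R4 ← R4 − (62)·R1: [0, -156, 26, 52]
R3 ← R3 − (3/8)·R2: [0, 0, 0, 0]
R4 ← R4 − (13/16)·R2: [0, 0, 0, 0]
2 nonzero rows, so rank(BM) = 2.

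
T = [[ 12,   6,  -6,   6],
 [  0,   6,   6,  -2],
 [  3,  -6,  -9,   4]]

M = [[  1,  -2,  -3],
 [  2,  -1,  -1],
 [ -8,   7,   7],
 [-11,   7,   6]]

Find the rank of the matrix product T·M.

First compute TM:
[[  6, -30, -48],
 [-14,  22,  24],
 [ 19, -35, -42]]
Now row reduce the product.
R2 ← R2 + (7/3)·R1: [0, -48, -88]
R3 ← R3 − (19/6)·R1: [0, 60, 110]
R3 ← R3 + (5/4)·R2: [0, 0, 0]
2 nonzero rows, so rank(TM) = 2.

2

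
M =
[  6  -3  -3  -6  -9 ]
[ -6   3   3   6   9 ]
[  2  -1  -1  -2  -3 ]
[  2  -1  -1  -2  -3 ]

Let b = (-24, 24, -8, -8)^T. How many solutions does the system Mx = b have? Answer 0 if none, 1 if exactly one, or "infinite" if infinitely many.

infinite

Row reduce the augmented matrix [M | b].
R2 ← R2 + R1: [0, 0, 0, 0, 0, 0]
R3 ← R3 − (1/3)·R1: [0, 0, 0, 0, 0, 0]
R4 ← R4 − (1/3)·R1: [0, 0, 0, 0, 0, 0]
The echelon form has 1 nonzero rows, and every pivot lies in the first 5 columns, so rank(M) = rank([M|b]) = 1.
The system is consistent.
rank = 1 < 5 unknowns, so there are infinitely many solutions.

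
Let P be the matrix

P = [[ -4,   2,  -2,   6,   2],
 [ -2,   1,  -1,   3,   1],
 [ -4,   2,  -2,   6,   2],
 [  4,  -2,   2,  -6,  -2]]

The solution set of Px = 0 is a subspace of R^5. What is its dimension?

4

Row reduce to echelon form.
R2 ← R2 − (1/2)·R1: [0, 0, 0, 0, 0]
R3 ← R3 − R1: [0, 0, 0, 0, 0]
R4 ← R4 + R1: [0, 0, 0, 0, 0]
1 nonzero row, so rank(P) = 1.
P has 5 columns; by rank–nullity, nullity = 5 − 1 = 4.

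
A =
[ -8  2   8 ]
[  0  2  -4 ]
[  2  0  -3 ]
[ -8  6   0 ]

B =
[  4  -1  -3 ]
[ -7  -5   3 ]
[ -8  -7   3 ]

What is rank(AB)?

First compute AB:
[[-110, -58,  54],
 [ 18,  18,  -6],
 [ 32,  19, -15],
 [-74, -22,  42]]
Now row reduce the product.
R2 ← R2 + (9/55)·R1: [0, 468/55, 156/55]
R3 ← R3 + (16/55)·R1: [0, 117/55, 39/55]
R4 ← R4 − (37/55)·R1: [0, 936/55, 312/55]
R3 ← R3 − (1/4)·R2: [0, 0, 0]
R4 ← R4 − (2)·R2: [0, 0, 0]
2 nonzero rows, so rank(AB) = 2.

2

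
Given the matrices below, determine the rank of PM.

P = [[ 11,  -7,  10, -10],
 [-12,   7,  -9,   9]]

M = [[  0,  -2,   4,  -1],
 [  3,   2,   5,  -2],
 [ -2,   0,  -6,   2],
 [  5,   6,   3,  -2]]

First compute PM:
[[-91, -96, -81,  43],
 [ 84,  92,  68, -38]]
Now row reduce the product.
R2 ← R2 + (12/13)·R1: [0, 44/13, -88/13, 22/13]
2 nonzero rows, so rank(PM) = 2.

2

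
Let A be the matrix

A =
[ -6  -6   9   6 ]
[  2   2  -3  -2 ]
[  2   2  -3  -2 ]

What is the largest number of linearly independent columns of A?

1

Row reduce to echelon form.
R2 ← R2 + (1/3)·R1: [0, 0, 0, 0]
R3 ← R3 + (1/3)·R1: [0, 0, 0, 0]
Echelon form has 1 nonzero row, so rank(A) = 1.
The rank gives the maximum number of linearly independent columns: 1.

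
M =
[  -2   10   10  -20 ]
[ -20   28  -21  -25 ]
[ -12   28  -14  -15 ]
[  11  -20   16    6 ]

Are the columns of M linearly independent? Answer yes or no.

yes

Row reduce M to echelon form.
R2 ← R2 − (10)·R1: [0, -72, -121, 175]
R3 ← R3 − (6)·R1: [0, -32, -74, 105]
R4 ← R4 + (11/2)·R1: [0, 35, 71, -104]
R3 ← R3 − (4/9)·R2: [0, 0, -182/9, 245/9]
R4 ← R4 + (35/72)·R2: [0, 0, 877/72, -1363/72]
R4 ← R4 + (877/1456)·R3: [0, 0, 0, -527/208]
4 pivots among 4 columns.
Every column is a pivot column, so the columns are linearly independent.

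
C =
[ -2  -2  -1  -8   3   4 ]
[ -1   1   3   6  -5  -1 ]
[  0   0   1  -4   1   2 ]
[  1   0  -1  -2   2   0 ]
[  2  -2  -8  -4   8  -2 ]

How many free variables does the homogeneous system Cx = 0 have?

3

Row reduce to echelon form.
R2 ← R2 − (1/2)·R1: [0, 2, 7/2, 10, -13/2, -3]
R4 ← R4 + (1/2)·R1: [0, -1, -3/2, -6, 7/2, 2]
R5 ← R5 + R1: [0, -4, -9, -12, 11, 2]
R4 ← R4 + (1/2)·R2: [0, 0, 1/4, -1, 1/4, 1/2]
R5 ← R5 + (2)·R2: [0, 0, -2, 8, -2, -4]
R4 ← R4 − (1/4)·R3: [0, 0, 0, 0, 0, 0]
R5 ← R5 + (2)·R3: [0, 0, 0, 0, 0, 0]
3 nonzero rows, so rank(C) = 3.
C has 6 columns; by rank–nullity, nullity = 6 − 3 = 3.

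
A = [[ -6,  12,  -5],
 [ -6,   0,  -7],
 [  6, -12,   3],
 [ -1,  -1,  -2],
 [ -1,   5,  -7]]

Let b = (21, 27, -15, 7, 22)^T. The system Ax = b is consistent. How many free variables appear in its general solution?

Row reduce the augmented matrix [A | b].
R2 ← R2 − R1: [0, -12, -2, 6]
R3 ← R3 + R1: [0, 0, -2, 6]
R4 ← R4 − (1/6)·R1: [0, -3, -7/6, 7/2]
R5 ← R5 − (1/6)·R1: [0, 3, -37/6, 37/2]
R4 ← R4 − (1/4)·R2: [0, 0, -2/3, 2]
R5 ← R5 + (1/4)·R2: [0, 0, -20/3, 20]
R4 ← R4 − (1/3)·R3: [0, 0, 0, 0]
R5 ← R5 − (10/3)·R3: [0, 0, 0, 0]
The echelon form has 3 nonzero rows, and every pivot lies in the first 3 columns, so rank(A) = rank([A|b]) = 3.
The system is consistent.
Free variables = (unknowns) − (rank) = 3 − 3 = 0.

0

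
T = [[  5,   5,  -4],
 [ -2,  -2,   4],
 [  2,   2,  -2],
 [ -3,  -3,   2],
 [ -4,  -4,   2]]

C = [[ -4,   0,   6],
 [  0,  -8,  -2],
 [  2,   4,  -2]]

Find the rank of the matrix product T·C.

1

First compute TC:
[[-28, -56,  28],
 [ 16,  32, -16],
 [-12, -24,  12],
 [ 16,  32, -16],
 [ 20,  40, -20]]
Now row reduce the product.
R2 ← R2 + (4/7)·R1: [0, 0, 0]
R3 ← R3 − (3/7)·R1: [0, 0, 0]
R4 ← R4 + (4/7)·R1: [0, 0, 0]
R5 ← R5 + (5/7)·R1: [0, 0, 0]
1 nonzero row, so rank(TC) = 1.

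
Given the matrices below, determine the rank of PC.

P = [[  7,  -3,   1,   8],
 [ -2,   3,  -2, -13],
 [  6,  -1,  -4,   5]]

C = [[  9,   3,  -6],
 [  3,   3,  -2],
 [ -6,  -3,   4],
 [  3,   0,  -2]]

2

First compute PC:
[[ 72,   9, -48],
 [-36,   9,  24],
 [ 90,  27, -60]]
Now row reduce the product.
R2 ← R2 + (1/2)·R1: [0, 27/2, 0]
R3 ← R3 − (5/4)·R1: [0, 63/4, 0]
R3 ← R3 − (7/6)·R2: [0, 0, 0]
2 nonzero rows, so rank(PC) = 2.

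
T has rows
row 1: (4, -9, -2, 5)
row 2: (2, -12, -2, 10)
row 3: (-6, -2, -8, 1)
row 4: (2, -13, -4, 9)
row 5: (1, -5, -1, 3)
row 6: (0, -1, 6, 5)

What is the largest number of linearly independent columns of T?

4

Row reduce to echelon form.
R2 ← R2 − (1/2)·R1: [0, -15/2, -1, 15/2]
R3 ← R3 + (3/2)·R1: [0, -31/2, -11, 17/2]
R4 ← R4 − (1/2)·R1: [0, -17/2, -3, 13/2]
R5 ← R5 − (1/4)·R1: [0, -11/4, -1/2, 7/4]
R3 ← R3 − (31/15)·R2: [0, 0, -134/15, -7]
R4 ← R4 − (17/15)·R2: [0, 0, -28/15, -2]
R5 ← R5 − (11/30)·R2: [0, 0, -2/15, -1]
R6 ← R6 − (2/15)·R2: [0, 0, 92/15, 4]
R4 ← R4 − (14/67)·R3: [0, 0, 0, -36/67]
R5 ← R5 − (1/67)·R3: [0, 0, 0, -60/67]
R6 ← R6 + (46/67)·R3: [0, 0, 0, -54/67]
R5 ← R5 − (5/3)·R4: [0, 0, 0, 0]
R6 ← R6 − (3/2)·R4: [0, 0, 0, 0]
Echelon form has 4 nonzero rows, so rank(T) = 4.
The rank gives the maximum number of linearly independent columns: 4.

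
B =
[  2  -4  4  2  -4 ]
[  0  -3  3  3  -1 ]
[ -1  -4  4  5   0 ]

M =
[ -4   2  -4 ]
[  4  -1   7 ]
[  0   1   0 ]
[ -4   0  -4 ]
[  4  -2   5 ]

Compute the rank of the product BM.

2

First compute BM:
[[-48,  20, -64],
 [-28,   8, -38],
 [-32,   6, -44]]
Now row reduce the product.
R2 ← R2 − (7/12)·R1: [0, -11/3, -2/3]
R3 ← R3 − (2/3)·R1: [0, -22/3, -4/3]
R3 ← R3 − (2)·R2: [0, 0, 0]
2 nonzero rows, so rank(BM) = 2.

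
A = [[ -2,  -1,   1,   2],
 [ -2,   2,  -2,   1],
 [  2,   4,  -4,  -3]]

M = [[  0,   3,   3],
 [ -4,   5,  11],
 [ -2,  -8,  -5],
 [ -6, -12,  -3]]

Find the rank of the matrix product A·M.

2

First compute AM:
[[-10, -43, -28],
 [-10,   8,  23],
 [ 10,  94,  79]]
Now row reduce the product.
R2 ← R2 − R1: [0, 51, 51]
R3 ← R3 + R1: [0, 51, 51]
R3 ← R3 − R2: [0, 0, 0]
2 nonzero rows, so rank(AM) = 2.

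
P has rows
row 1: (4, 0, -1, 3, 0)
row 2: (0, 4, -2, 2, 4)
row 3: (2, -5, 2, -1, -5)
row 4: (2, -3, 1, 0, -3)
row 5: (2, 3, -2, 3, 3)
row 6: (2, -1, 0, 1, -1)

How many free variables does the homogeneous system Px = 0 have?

Row reduce to echelon form.
R3 ← R3 − (1/2)·R1: [0, -5, 5/2, -5/2, -5]
R4 ← R4 − (1/2)·R1: [0, -3, 3/2, -3/2, -3]
R5 ← R5 − (1/2)·R1: [0, 3, -3/2, 3/2, 3]
R6 ← R6 − (1/2)·R1: [0, -1, 1/2, -1/2, -1]
R3 ← R3 + (5/4)·R2: [0, 0, 0, 0, 0]
R4 ← R4 + (3/4)·R2: [0, 0, 0, 0, 0]
R5 ← R5 − (3/4)·R2: [0, 0, 0, 0, 0]
R6 ← R6 + (1/4)·R2: [0, 0, 0, 0, 0]
2 nonzero rows, so rank(P) = 2.
P has 5 columns; by rank–nullity, nullity = 5 − 2 = 3.

3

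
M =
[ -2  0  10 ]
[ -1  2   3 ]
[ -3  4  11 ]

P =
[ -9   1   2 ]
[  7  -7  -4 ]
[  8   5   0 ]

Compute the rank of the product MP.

First compute MP:
[[ 98,  48,  -4],
 [ 47,   0, -10],
 [143,  24, -22]]
Now row reduce the product.
R2 ← R2 − (47/98)·R1: [0, -1128/49, -396/49]
R3 ← R3 − (143/98)·R1: [0, -2256/49, -792/49]
R3 ← R3 − (2)·R2: [0, 0, 0]
2 nonzero rows, so rank(MP) = 2.

2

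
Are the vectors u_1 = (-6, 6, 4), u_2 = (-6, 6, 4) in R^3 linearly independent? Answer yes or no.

Form the matrix with these vectors as rows and row reduce.
R2 ← R2 − R1: [0, 0, 0]
1 nonzero row, so the 2 vectors span a space of dimension 1.
Since 1 < 2, the vectors are linearly dependent.

no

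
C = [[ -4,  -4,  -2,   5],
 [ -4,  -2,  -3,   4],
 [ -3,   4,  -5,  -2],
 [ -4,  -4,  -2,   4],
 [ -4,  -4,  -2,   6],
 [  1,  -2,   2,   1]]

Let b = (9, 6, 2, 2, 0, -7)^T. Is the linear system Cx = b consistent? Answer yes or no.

no

Row reduce the augmented matrix [C | b].
R2 ← R2 − R1: [0, 2, -1, -1, -3]
R3 ← R3 − (3/4)·R1: [0, 7, -7/2, -23/4, -19/4]
R4 ← R4 − R1: [0, 0, 0, -1, -7]
R5 ← R5 − R1: [0, 0, 0, 1, -9]
R6 ← R6 + (1/4)·R1: [0, -3, 3/2, 9/4, -19/4]
R3 ← R3 − (7/2)·R2: [0, 0, 0, -9/4, 23/4]
R6 ← R6 + (3/2)·R2: [0, 0, 0, 3/4, -37/4]
R4 ← R4 − (4/9)·R3: [0, 0, 0, 0, -86/9]
R5 ← R5 + (4/9)·R3: [0, 0, 0, 0, -58/9]
R6 ← R6 + (1/3)·R3: [0, 0, 0, 0, -22/3]
R5 ← R5 − (29/43)·R4: [0, 0, 0, 0, 0]
R6 ← R6 − (33/43)·R4: [0, 0, 0, 0, 0]
The echelon form has 4 nonzero rows; the last pivot sits in the augmented column, so rank(C) = 3 but rank([C|b]) = 4.
Since the ranks differ, the system is inconsistent.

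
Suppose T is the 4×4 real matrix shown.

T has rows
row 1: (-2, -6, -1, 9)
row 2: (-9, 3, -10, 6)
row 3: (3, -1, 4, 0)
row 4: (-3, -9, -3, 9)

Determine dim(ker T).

Row reduce to echelon form.
R2 ← R2 − (9/2)·R1: [0, 30, -11/2, -69/2]
R3 ← R3 + (3/2)·R1: [0, -10, 5/2, 27/2]
R4 ← R4 − (3/2)·R1: [0, 0, -3/2, -9/2]
R3 ← R3 + (1/3)·R2: [0, 0, 2/3, 2]
R4 ← R4 + (9/4)·R3: [0, 0, 0, 0]
3 nonzero rows, so rank(T) = 3.
T has 4 columns; by rank–nullity, nullity = 4 − 3 = 1.

1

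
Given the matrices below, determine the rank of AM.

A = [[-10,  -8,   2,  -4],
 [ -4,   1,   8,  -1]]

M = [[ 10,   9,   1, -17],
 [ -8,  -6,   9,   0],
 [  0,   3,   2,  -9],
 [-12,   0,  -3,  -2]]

First compute AM:
[[ 12, -36, -66, 160],
 [-36, -18,  24,  -2]]
Now row reduce the product.
R2 ← R2 + (3)·R1: [0, -126, -174, 478]
2 nonzero rows, so rank(AM) = 2.

2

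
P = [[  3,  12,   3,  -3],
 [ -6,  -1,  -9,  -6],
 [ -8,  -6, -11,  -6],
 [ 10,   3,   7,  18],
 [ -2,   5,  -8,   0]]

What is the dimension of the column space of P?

3

Row reduce to echelon form.
R2 ← R2 + (2)·R1: [0, 23, -3, -12]
R3 ← R3 + (8/3)·R1: [0, 26, -3, -14]
R4 ← R4 − (10/3)·R1: [0, -37, -3, 28]
R5 ← R5 + (2/3)·R1: [0, 13, -6, -2]
R3 ← R3 − (26/23)·R2: [0, 0, 9/23, -10/23]
R4 ← R4 + (37/23)·R2: [0, 0, -180/23, 200/23]
R5 ← R5 − (13/23)·R2: [0, 0, -99/23, 110/23]
R4 ← R4 + (20)·R3: [0, 0, 0, 0]
R5 ← R5 + (11)·R3: [0, 0, 0, 0]
Echelon form has 3 nonzero rows, so rank(P) = 3.
The column space has dimension equal to the rank: 3.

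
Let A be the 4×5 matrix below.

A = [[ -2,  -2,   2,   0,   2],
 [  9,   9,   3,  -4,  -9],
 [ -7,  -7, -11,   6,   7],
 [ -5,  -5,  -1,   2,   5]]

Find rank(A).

Row reduce to echelon form.
R2 ← R2 + (9/2)·R1: [0, 0, 12, -4, 0]
R3 ← R3 − (7/2)·R1: [0, 0, -18, 6, 0]
R4 ← R4 − (5/2)·R1: [0, 0, -6, 2, 0]
R3 ← R3 + (3/2)·R2: [0, 0, 0, 0, 0]
R4 ← R4 + (1/2)·R2: [0, 0, 0, 0, 0]
Echelon form has 2 nonzero rows, so rank(A) = 2.

2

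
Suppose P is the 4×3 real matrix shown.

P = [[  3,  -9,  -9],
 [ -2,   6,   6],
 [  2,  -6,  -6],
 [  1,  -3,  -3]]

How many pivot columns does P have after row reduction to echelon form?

1

Row reduce to echelon form.
R2 ← R2 + (2/3)·R1: [0, 0, 0]
R3 ← R3 − (2/3)·R1: [0, 0, 0]
R4 ← R4 − (1/3)·R1: [0, 0, 0]
Echelon form has 1 nonzero row, so rank(P) = 1.
Each nonzero row contributes one pivot column: 1 pivot columns.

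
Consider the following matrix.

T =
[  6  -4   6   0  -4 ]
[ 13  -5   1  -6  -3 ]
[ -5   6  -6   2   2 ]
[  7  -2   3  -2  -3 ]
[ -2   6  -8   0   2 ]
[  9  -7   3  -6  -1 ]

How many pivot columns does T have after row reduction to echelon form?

4

Row reduce to echelon form.
R2 ← R2 − (13/6)·R1: [0, 11/3, -12, -6, 17/3]
R3 ← R3 + (5/6)·R1: [0, 8/3, -1, 2, -4/3]
R4 ← R4 − (7/6)·R1: [0, 8/3, -4, -2, 5/3]
R5 ← R5 + (1/3)·R1: [0, 14/3, -6, 0, 2/3]
R6 ← R6 − (3/2)·R1: [0, -1, -6, -6, 5]
R3 ← R3 − (8/11)·R2: [0, 0, 85/11, 70/11, -60/11]
R4 ← R4 − (8/11)·R2: [0, 0, 52/11, 26/11, -27/11]
R5 ← R5 − (14/11)·R2: [0, 0, 102/11, 84/11, -72/11]
R6 ← R6 + (3/11)·R2: [0, 0, -102/11, -84/11, 72/11]
R4 ← R4 − (52/85)·R3: [0, 0, 0, -26/17, 15/17]
R5 ← R5 − (6/5)·R3: [0, 0, 0, 0, 0]
R6 ← R6 + (6/5)·R3: [0, 0, 0, 0, 0]
Echelon form has 4 nonzero rows, so rank(T) = 4.
Each nonzero row contributes one pivot column: 4 pivot columns.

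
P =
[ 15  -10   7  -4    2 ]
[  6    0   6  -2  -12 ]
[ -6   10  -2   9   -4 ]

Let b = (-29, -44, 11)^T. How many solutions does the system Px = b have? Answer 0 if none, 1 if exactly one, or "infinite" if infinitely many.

Row reduce the augmented matrix [P | b].
R2 ← R2 − (2/5)·R1: [0, 4, 16/5, -2/5, -64/5, -162/5]
R3 ← R3 + (2/5)·R1: [0, 6, 4/5, 37/5, -16/5, -3/5]
R3 ← R3 − (3/2)·R2: [0, 0, -4, 8, 16, 48]
The echelon form has 3 nonzero rows, and every pivot lies in the first 5 columns, so rank(P) = rank([P|b]) = 3.
The system is consistent.
rank = 3 < 5 unknowns, so there are infinitely many solutions.

infinite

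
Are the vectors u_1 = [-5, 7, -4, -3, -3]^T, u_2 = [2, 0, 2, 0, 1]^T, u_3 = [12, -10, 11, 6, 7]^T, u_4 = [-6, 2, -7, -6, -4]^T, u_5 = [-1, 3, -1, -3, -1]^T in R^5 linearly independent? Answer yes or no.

Form the matrix with these vectors as rows and row reduce.
R2 ← R2 + (2/5)·R1: [0, 14/5, 2/5, -6/5, -1/5]
R3 ← R3 + (12/5)·R1: [0, 34/5, 7/5, -6/5, -1/5]
R4 ← R4 − (6/5)·R1: [0, -32/5, -11/5, -12/5, -2/5]
R5 ← R5 − (1/5)·R1: [0, 8/5, -1/5, -12/5, -2/5]
R3 ← R3 − (17/7)·R2: [0, 0, 3/7, 12/7, 2/7]
R4 ← R4 + (16/7)·R2: [0, 0, -9/7, -36/7, -6/7]
R5 ← R5 − (4/7)·R2: [0, 0, -3/7, -12/7, -2/7]
R4 ← R4 + (3)·R3: [0, 0, 0, 0, 0]
R5 ← R5 + R3: [0, 0, 0, 0, 0]
3 nonzero rows, so the 5 vectors span a space of dimension 3.
Since 3 < 5, the vectors are linearly dependent.

no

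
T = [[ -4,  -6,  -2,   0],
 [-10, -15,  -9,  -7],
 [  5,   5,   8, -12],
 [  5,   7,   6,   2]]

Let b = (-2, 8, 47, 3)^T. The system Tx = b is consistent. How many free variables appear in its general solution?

0

Row reduce the augmented matrix [T | b].
R2 ← R2 − (5/2)·R1: [0, 0, -4, -7, 13]
R3 ← R3 + (5/4)·R1: [0, -5/2, 11/2, -12, 89/2]
R4 ← R4 + (5/4)·R1: [0, -1/2, 7/2, 2, 1/2]
Swap R2 ↔ R3
R4 ← R4 − (1/5)·R2: [0, 0, 12/5, 22/5, -42/5]
R4 ← R4 + (3/5)·R3: [0, 0, 0, 1/5, -3/5]
The echelon form has 4 nonzero rows, and every pivot lies in the first 4 columns, so rank(T) = rank([T|b]) = 4.
The system is consistent.
Free variables = (unknowns) − (rank) = 4 − 4 = 0.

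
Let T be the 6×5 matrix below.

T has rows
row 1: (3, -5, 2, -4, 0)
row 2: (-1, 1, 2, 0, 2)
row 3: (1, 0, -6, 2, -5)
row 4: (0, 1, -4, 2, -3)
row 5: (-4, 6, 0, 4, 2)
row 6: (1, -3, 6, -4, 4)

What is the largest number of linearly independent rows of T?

2

Row reduce to echelon form.
R2 ← R2 + (1/3)·R1: [0, -2/3, 8/3, -4/3, 2]
R3 ← R3 − (1/3)·R1: [0, 5/3, -20/3, 10/3, -5]
R5 ← R5 + (4/3)·R1: [0, -2/3, 8/3, -4/3, 2]
R6 ← R6 − (1/3)·R1: [0, -4/3, 16/3, -8/3, 4]
R3 ← R3 + (5/2)·R2: [0, 0, 0, 0, 0]
R4 ← R4 + (3/2)·R2: [0, 0, 0, 0, 0]
R5 ← R5 − R2: [0, 0, 0, 0, 0]
R6 ← R6 − (2)·R2: [0, 0, 0, 0, 0]
Echelon form has 2 nonzero rows, so rank(T) = 2.
The rank gives the maximum number of linearly independent rows: 2.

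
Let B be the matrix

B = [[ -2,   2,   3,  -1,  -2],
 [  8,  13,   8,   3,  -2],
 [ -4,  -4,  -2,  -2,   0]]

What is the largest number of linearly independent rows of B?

Row reduce to echelon form.
R2 ← R2 + (4)·R1: [0, 21, 20, -1, -10]
R3 ← R3 − (2)·R1: [0, -8, -8, 0, 4]
R3 ← R3 + (8/21)·R2: [0, 0, -8/21, -8/21, 4/21]
Echelon form has 3 nonzero rows, so rank(B) = 3.
The rank gives the maximum number of linearly independent rows: 3.

3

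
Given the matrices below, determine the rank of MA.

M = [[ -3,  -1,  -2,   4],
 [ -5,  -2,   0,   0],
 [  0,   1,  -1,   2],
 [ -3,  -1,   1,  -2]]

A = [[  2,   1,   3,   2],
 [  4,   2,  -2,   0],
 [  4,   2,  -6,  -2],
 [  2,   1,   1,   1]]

2

First compute MA:
[[-10,  -5,   9,   2],
 [-18,  -9, -11, -10],
 [  4,   2,   6,   4],
 [-10,  -5, -15, -10]]
Now row reduce the product.
R2 ← R2 − (9/5)·R1: [0, 0, -136/5, -68/5]
R3 ← R3 + (2/5)·R1: [0, 0, 48/5, 24/5]
R4 ← R4 − R1: [0, 0, -24, -12]
R3 ← R3 + (6/17)·R2: [0, 0, 0, 0]
R4 ← R4 − (15/17)·R2: [0, 0, 0, 0]
2 nonzero rows, so rank(MA) = 2.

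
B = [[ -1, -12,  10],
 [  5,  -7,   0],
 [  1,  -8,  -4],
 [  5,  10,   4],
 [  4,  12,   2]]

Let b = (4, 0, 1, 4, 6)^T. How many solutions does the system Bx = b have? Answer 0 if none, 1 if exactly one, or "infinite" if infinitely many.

0

Row reduce the augmented matrix [B | b].
R2 ← R2 + (5)·R1: [0, -67, 50, 20]
R3 ← R3 + R1: [0, -20, 6, 5]
R4 ← R4 + (5)·R1: [0, -50, 54, 24]
R5 ← R5 + (4)·R1: [0, -36, 42, 22]
R3 ← R3 − (20/67)·R2: [0, 0, -598/67, -65/67]
R4 ← R4 − (50/67)·R2: [0, 0, 1118/67, 608/67]
R5 ← R5 − (36/67)·R2: [0, 0, 1014/67, 754/67]
R4 ← R4 + (43/23)·R3: [0, 0, 0, 167/23]
R5 ← R5 + (39/23)·R3: [0, 0, 0, 221/23]
R5 ← R5 − (221/167)·R4: [0, 0, 0, 0]
The echelon form has 4 nonzero rows; the last pivot sits in the augmented column, so rank(B) = 3 but rank([B|b]) = 4.
Since the ranks differ, the system is inconsistent.
It has no solutions.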